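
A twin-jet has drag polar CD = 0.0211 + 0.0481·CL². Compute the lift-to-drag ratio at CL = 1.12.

L/D = 13.8

CD = 0.0211 + 0.0481 × 1.12² = 0.08144
L/D = CL/CD = 1.12 / 0.08144 = 13.8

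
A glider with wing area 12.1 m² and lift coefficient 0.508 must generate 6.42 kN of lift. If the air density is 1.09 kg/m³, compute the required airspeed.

L = ½ρv²S·CL ⇒ v = √(2L/(ρ·S·CL))
v = √(2 × 6420 / (1.09 × 12.1 × 0.508)) = √1916 = 43.8 m/s

v = 43.8 m/s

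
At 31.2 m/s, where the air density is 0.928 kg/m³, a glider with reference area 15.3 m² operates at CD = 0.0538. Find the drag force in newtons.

D = ½ρv²S·CD = ½ × 0.928 × 31.2² × 15.3 × 0.0538 = 372 N

D = 372 N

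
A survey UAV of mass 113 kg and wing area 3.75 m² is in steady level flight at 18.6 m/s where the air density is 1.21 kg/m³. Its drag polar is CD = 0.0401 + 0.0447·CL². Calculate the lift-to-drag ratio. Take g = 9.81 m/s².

L/D = 10.9

Level flight ⇒ L = W = m·g = 113 × 9.81 = 1108.5 N.
Dynamic pressure q = 0.5 × 1.21 × 18.6² = 209.3 Pa.
Required CL = L/(qS) = 1108.5/(209.3·3.75) = 1.412.
CD = 0.0401 + 0.0447 × 1.412² = 0.1293.
L/D = CL/CD = 1.412 / 0.1293 = 10.9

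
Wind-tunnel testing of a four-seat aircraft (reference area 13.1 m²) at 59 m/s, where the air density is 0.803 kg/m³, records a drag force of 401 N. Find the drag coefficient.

From D = ½ρv²S·CD, rearranging gives CD = 2D/(ρv²S).
CD = 2 × 401 / (0.803 × 59² × 13.1) = 0.0219

CD = 0.0219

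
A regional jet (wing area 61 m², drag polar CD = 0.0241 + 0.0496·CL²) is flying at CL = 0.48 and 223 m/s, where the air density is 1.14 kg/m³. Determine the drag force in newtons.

CD = 0.0241 + 0.0496 × 0.48² = 0.03553
D = ½ρv²S·CD = ½ × 1.14 × 223² × 61 × 0.03553 = 61400 N

D = 61400 N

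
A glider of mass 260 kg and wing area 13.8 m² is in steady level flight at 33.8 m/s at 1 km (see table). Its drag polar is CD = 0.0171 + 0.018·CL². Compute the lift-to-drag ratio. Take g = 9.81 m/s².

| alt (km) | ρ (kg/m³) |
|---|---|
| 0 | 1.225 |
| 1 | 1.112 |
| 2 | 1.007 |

L/D = 15.6

At 1 km, from the table: ρ = 1.112 kg/m³.
Level flight ⇒ L = W = m·g = 260 × 9.81 = 2550.6 N.
q = ½ρv² = ½ × 1.112 × 33.8² = 635.2 Pa.
Required CL = L/(qS) = 2550.6/(635.2·13.8) = 0.291.
CD = 0.0171 + 0.018 × 0.291² = 0.01862.
L/D = CL/CD = 0.291 / 0.01862 = 15.6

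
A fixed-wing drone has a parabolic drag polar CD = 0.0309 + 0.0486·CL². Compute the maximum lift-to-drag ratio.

For CD = CD0 + K·CL², (L/D)max occurs at CL* = √(CD0/K) and equals 1/(2√(K·CD0)).
(L/D)max = 1/(2√(0.0486 × 0.0309)) = 1/(2 × 0.03875) = 12.9

(L/D)max = 12.9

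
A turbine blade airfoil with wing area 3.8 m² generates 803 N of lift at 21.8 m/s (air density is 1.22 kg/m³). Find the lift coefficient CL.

From L = ½ρv²S·CL, rearranging gives CL = 2L/(ρv²S).
CL = 2 × 803 / (1.22 × 21.8² × 3.8) = 0.729

CL = 0.729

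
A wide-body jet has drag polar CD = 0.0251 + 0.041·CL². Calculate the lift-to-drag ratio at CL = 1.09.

L/D = 14.8

CD = 0.0251 + 0.041 × 1.09² = 0.07381
L/D = CL/CD = 1.09 / 0.07381 = 14.8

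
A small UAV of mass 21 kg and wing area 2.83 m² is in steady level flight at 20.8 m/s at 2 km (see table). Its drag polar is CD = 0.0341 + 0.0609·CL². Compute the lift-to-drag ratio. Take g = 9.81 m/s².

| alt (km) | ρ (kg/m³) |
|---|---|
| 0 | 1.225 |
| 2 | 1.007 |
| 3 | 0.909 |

L/D = 8.17

At 2 km, from the table: ρ = 1.007 kg/m³.
Weight W = mg = 21 × 9.81 = 206.01 N; in level flight L = W.
Dynamic pressure q = 0.5 × 1.007 × 20.8² = 217.8 Pa.
CL = 2W/(ρv²S) = 2×206.01/(1.007×20.8²×2.83) = 0.3342.
CD = 0.0341 + 0.0609 × 0.3342² = 0.0409.
L/D = CL/CD = 0.3342 / 0.0409 = 8.17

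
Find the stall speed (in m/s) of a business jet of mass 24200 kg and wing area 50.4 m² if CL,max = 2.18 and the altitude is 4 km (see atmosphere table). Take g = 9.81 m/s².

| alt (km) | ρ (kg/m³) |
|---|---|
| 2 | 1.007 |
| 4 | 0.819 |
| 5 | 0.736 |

At 4 km, from the table: ρ = 0.819 kg/m³.
Stall occurs when L = W at CL,max. W = mg = 24200 × 9.81 = 2.374×10^5 N.
V_stall = √(2W/(ρ·S·CL,max)) = √(2 × 2.374×10^5 / (0.819 × 50.4 × 2.18))
V_stall = √5276 = 72.6 m/s

V_stall = 72.6 m/s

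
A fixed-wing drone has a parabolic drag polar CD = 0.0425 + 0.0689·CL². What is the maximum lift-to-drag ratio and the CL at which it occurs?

For CD = CD0 + K·CL², (L/D)max occurs at CL* = √(CD0/K) and equals 1/(2√(K·CD0)).
(L/D)max = 1/(2√(0.0689 × 0.0425)) = 1/(2 × 0.05411) = 9.24
CL* = √(0.0425/0.0689) = 0.785

(L/D)max = 9.24, at CL = 0.785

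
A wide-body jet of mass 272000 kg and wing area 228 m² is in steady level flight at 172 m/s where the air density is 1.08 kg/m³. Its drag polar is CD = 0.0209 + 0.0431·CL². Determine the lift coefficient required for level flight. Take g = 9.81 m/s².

In steady level flight, lift balances weight: W = mg = 272000 × 9.81 = 2.6683×10^6 N.
q = ½ρv² = ½ × 1.08 × 172² = 15980 Pa.
Required CL = L/(qS) = 2.6683×10^6/(15980·228) = 0.7326.

CL = 0.733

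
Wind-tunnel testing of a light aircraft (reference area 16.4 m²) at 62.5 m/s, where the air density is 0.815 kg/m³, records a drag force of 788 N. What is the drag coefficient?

CD = 0.0302

From D = ½ρv²S·CD, rearranging gives CD = 2D/(ρv²S).
CD = 2 × 788 / (0.815 × 62.5² × 16.4) = 0.0302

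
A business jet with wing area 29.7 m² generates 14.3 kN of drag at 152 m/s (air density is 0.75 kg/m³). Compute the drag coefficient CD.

From D = ½ρv²S·CD, rearranging gives CD = 2D/(ρv²S).
CD = 2 × 14300 / (0.75 × 152² × 29.7) = 0.0556

CD = 0.0556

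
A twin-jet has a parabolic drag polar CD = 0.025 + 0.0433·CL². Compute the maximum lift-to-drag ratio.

(L/D)max = 15.2

For CD = CD0 + K·CL², (L/D)max occurs at CL* = √(CD0/K) and equals 1/(2√(K·CD0)).
(L/D)max = 1/(2√(0.0433 × 0.025)) = 1/(2 × 0.0329) = 15.2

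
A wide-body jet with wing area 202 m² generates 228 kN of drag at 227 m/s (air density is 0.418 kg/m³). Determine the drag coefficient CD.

CD = 0.105

From D = ½ρv²S·CD, rearranging gives CD = 2D/(ρv²S).
CD = 2 × 2.28×10^5 / (0.418 × 227² × 202) = 0.105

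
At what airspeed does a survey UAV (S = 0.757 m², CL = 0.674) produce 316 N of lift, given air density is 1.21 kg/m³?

L = ½ρv²S·CL ⇒ v = √(2L/(ρ·S·CL))
v = √(2 × 316 / (1.21 × 0.757 × 0.674)) = √1024 = 32 m/s

v = 32 m/s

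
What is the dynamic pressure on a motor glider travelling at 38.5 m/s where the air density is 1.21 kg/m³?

q = 897 Pa

q = ½ρv² = ½ × 1.21 × 38.5² = 897 Pa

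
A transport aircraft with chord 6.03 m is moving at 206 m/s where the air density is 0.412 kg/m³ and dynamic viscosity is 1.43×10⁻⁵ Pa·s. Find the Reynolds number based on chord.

Re = ρ·v·c/μ = 0.412 × 206 × 6.03 / (1.43×10⁻⁵) = 3.58×10^7

Re = 3.58×10^7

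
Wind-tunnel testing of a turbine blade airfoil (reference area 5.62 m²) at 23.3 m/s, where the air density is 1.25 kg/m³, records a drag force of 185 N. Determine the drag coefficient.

From D = ½ρv²S·CD, rearranging gives CD = 2D/(ρv²S).
CD = 2 × 185 / (1.25 × 23.3² × 5.62) = 0.097

CD = 0.097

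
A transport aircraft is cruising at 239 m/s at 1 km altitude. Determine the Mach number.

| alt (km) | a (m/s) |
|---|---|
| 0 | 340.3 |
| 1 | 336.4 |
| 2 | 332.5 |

At 1 km, from the table: a = 336.4 m/s.
M = v/a = 239 / 336.4 = 0.71

M = 0.71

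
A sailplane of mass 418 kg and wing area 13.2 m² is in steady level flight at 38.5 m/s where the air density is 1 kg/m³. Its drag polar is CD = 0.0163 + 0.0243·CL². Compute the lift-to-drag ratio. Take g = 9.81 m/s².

L/D = 20.4

Level flight ⇒ L = W = m·g = 418 × 9.81 = 4100.6 N.
Dynamic pressure q = 0.5 × 1 × 38.5² = 741.1 Pa.
CL = 2W/(ρv²S) = 2×4100.6/(1×38.5²×13.2) = 0.4192.
CD = 0.0163 + 0.0243 × 0.4192² = 0.02057.
L/D = CL/CD = 0.4192 / 0.02057 = 20.4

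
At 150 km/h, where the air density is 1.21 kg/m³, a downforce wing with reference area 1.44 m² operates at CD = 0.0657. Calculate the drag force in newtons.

Convert speed: v = 150 km/h ÷ 3.6 = 41.67 m/s.
D = ½ρv²S·CD = ½ × 1.21 × 41.67² × 1.44 × 0.0657 = 99.4 N

D = 99.4 N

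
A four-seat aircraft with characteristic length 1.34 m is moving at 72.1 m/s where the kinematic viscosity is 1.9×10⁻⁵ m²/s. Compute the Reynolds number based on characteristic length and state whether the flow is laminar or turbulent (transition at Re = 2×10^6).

Re = v·c/ν = 72.1 × 1.34 / (1.9×10⁻⁵) = 5.08×10^6
Since 5.08×10^6 > 2×10^6, the flow is turbulent.

Re = 5.08×10^6 (turbulent)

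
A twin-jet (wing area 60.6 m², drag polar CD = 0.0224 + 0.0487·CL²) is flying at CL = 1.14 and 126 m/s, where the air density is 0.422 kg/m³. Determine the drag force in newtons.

D = 17400 N

CD = 0.0224 + 0.0487 × 1.14² = 0.08569
D = ½ρv²S·CD = ½ × 0.422 × 126² × 60.6 × 0.08569 = 17400 N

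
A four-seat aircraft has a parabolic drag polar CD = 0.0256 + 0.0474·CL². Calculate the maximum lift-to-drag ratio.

(L/D)max = 14.4

For CD = CD0 + K·CL², (L/D)max occurs at CL* = √(CD0/K) and equals 1/(2√(K·CD0)).
(L/D)max = 1/(2√(0.0474 × 0.0256)) = 1/(2 × 0.03483) = 14.4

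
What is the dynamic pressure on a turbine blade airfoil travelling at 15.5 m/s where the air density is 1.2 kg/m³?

q = ½ρv² = ½ × 1.2 × 15.5² = 144 Pa

q = 144 Pa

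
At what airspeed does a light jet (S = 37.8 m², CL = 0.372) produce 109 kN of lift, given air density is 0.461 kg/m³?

L = ½ρv²S·CL ⇒ v = √(2L/(ρ·S·CL))
v = √(2 × 1.09×10^5 / (0.461 × 37.8 × 0.372)) = √33630 = 183 m/s

v = 183 m/s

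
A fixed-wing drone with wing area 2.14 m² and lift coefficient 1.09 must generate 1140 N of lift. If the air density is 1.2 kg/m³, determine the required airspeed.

v = 28.5 m/s

L = ½ρv²S·CL ⇒ v = √(2L/(ρ·S·CL))
v = √(2 × 1140 / (1.2 × 2.14 × 1.09)) = √814.5 = 28.5 m/s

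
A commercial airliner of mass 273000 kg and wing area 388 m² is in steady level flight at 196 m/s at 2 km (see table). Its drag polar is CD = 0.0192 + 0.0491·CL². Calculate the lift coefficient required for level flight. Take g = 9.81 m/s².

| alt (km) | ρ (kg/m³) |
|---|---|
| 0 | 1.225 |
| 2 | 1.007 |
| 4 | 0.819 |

At 2 km, from the table: ρ = 1.007 kg/m³.
Weight W = mg = 273000 × 9.81 = 2.6781×10^6 N; in level flight L = W.
q = ½ρv² = ½ × 1.007 × 196² = 19340 Pa.
CL = W/(q·S) = 2.6781×10^6 / (19340 × 388) = 0.3569.

CL = 0.357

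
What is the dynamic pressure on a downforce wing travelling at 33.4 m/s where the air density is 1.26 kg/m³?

q = ½ρv² = ½ × 1.26 × 33.4² = 703 Pa

q = 703 Pa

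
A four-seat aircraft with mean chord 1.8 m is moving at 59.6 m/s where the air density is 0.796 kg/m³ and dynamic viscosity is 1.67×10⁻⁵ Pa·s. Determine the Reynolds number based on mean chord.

Re = ρ·v·c/μ = 0.796 × 59.6 × 1.8 / (1.67×10⁻⁵) = 5.11×10^6

Re = 5.11×10^6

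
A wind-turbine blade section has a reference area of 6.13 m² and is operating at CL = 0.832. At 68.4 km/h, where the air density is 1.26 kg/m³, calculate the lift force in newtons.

Convert speed: v = 68.4 km/h ÷ 3.6 = 19 m/s.
L = ½ρv²S·CL = ½ × 1.26 × 19² × 6.13 × 0.832 = 1160 N

L = 1160 N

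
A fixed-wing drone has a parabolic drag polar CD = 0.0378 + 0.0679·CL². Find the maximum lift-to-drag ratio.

(L/D)max = 9.87

For CD = CD0 + K·CL², (L/D)max occurs at CL* = √(CD0/K) and equals 1/(2√(K·CD0)).
(L/D)max = 1/(2√(0.0679 × 0.0378)) = 1/(2 × 0.05066) = 9.87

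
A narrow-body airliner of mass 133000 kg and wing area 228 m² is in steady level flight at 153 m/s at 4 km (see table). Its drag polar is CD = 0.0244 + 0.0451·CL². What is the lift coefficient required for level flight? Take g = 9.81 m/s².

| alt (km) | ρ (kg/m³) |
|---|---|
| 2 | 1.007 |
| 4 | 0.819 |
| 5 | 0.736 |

At 4 km, from the table: ρ = 0.819 kg/m³.
In steady level flight, lift balances weight: W = mg = 133000 × 9.81 = 1.3047×10^6 N.
q = ½ρv² = ½ × 0.819 × 153² = 9586 Pa.
CL = W/(q·S) = 1.3047×10^6 / (9586 × 228) = 0.597.

CL = 0.597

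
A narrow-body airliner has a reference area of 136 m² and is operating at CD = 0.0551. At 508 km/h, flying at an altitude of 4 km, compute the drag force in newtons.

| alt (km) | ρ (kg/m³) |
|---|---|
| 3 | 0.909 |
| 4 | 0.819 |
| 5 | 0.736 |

At 4 km, from the table: ρ = 0.819 kg/m³.
Convert speed: v = 508 km/h ÷ 3.6 = 141.1 m/s.
Dynamic pressure q = ½ρv² = ½ × 0.819 × 141.1² = 8154 Pa.
D = q·S·CD = 8154 × 136 × 0.0551 = 61100 N ≈ 61.1 kN

D = 61100 N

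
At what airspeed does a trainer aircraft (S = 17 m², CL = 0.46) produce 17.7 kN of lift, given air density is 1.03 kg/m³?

v = 66.3 m/s

L = ½ρv²S·CL ⇒ v = √(2L/(ρ·S·CL))
v = √(2 × 17700 / (1.03 × 17 × 0.46)) = √4395 = 66.3 m/s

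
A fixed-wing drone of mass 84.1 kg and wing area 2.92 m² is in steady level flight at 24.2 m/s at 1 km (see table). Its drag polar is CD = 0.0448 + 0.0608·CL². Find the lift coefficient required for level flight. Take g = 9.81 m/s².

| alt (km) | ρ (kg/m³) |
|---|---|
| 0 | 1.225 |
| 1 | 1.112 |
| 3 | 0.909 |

CL = 0.868

At 1 km, from the table: ρ = 1.112 kg/m³.
Weight W = mg = 84.1 × 9.81 = 825.02 N; in level flight L = W.
Dynamic pressure q = 0.5 × 1.112 × 24.2² = 325.6 Pa.
Required CL = L/(qS) = 825.02/(325.6·2.92) = 0.8677.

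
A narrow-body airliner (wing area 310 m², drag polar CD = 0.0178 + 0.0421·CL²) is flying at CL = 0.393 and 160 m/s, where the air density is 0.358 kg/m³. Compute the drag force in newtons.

D = 34500 N

CD = 0.0178 + 0.0421 × 0.393² = 0.0243
D = ½ρv²S·CD = ½ × 0.358 × 160² × 310 × 0.0243 = 34500 N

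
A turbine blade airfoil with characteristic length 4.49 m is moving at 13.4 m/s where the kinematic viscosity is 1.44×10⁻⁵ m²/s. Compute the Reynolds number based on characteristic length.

Re = 4.18×10^6

Re = v·c/ν = 13.4 × 4.49 / (1.44×10⁻⁵) = 4.18×10^6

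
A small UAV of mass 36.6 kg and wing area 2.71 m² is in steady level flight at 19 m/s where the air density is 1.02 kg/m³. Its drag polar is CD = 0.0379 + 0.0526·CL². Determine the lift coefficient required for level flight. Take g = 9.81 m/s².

CL = 0.72

Level flight ⇒ L = W = m·g = 36.6 × 9.81 = 359.05 N.
q = ½ρv² = ½ × 1.02 × 19² = 184.1 Pa.
CL = W/(q·S) = 359.05 / (184.1 × 2.71) = 0.7196.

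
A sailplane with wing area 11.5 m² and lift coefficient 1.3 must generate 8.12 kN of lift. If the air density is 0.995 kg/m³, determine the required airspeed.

L = ½ρv²S·CL ⇒ v = √(2L/(ρ·S·CL))
v = √(2 × 8120 / (0.995 × 11.5 × 1.3)) = √1092 = 33 m/s

v = 33 m/s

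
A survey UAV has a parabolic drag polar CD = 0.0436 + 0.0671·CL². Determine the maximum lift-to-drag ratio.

(L/D)max = 9.24

For CD = CD0 + K·CL², (L/D)max occurs at CL* = √(CD0/K) and equals 1/(2√(K·CD0)).
(L/D)max = 1/(2√(0.0671 × 0.0436)) = 1/(2 × 0.05409) = 9.24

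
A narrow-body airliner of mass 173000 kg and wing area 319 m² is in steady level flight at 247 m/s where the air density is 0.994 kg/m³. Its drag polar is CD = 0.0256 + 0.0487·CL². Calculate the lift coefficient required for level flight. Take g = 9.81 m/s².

CL = 0.175

Weight W = mg = 173000 × 9.81 = 1.6971×10^6 N; in level flight L = W.
Dynamic pressure q = 0.5 × 0.994 × 247² = 30320 Pa.
Required CL = L/(qS) = 1.6971×10^6/(30320·319) = 0.1755.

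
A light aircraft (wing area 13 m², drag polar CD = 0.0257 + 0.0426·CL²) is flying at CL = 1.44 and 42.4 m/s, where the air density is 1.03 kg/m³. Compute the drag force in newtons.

D = 1370 N

CD = 0.0257 + 0.0426 × 1.44² = 0.114
D = ½ρv²S·CD = ½ × 1.03 × 42.4² × 13 × 0.114 = 1370 N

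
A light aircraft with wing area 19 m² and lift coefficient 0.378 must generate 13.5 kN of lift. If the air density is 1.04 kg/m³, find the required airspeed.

v = 60.1 m/s

L = ½ρv²S·CL ⇒ v = √(2L/(ρ·S·CL))
v = √(2 × 13500 / (1.04 × 19 × 0.378)) = √3615 = 60.1 m/s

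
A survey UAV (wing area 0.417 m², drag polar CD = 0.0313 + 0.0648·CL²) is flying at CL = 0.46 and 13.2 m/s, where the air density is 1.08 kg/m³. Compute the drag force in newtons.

D = 1.77 N

CD = 0.0313 + 0.0648 × 0.46² = 0.04501
D = ½ρv²S·CD = ½ × 1.08 × 13.2² × 0.417 × 0.04501 = 1.77 N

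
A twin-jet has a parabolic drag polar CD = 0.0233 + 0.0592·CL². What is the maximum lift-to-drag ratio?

For CD = CD0 + K·CL², (L/D)max occurs at CL* = √(CD0/K) and equals 1/(2√(K·CD0)).
(L/D)max = 1/(2√(0.0592 × 0.0233)) = 1/(2 × 0.03714) = 13.5

(L/D)max = 13.5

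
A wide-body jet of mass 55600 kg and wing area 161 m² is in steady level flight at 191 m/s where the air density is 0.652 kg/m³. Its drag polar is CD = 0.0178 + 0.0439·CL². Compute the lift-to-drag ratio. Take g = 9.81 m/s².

Weight W = mg = 55600 × 9.81 = 5.4544×10^5 N; in level flight L = W.
q = ½ρv² = ½ × 0.652 × 191² = 11890 Pa.
CL = 2W/(ρv²S) = 2×5.4544×10^5/(0.652×191²×161) = 0.2849.
CD = 0.0178 + 0.0439 × 0.2849² = 0.02136.
L/D = CL/CD = 0.2849 / 0.02136 = 13.3

L/D = 13.3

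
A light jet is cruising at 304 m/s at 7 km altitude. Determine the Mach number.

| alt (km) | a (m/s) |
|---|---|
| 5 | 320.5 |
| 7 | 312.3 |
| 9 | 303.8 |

At 7 km, from the table: a = 312.3 m/s.
M = v/a = 304 / 312.3 = 0.973

M = 0.973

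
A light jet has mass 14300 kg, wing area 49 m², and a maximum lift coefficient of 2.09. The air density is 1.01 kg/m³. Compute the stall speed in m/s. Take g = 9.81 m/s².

V_stall = 52.1 m/s

Weight W = mg = 14300 × 9.81 = 1.403×10^5 N.
V_stall = √(2W/(ρ·S·CL,max)) = √(2 × 1.403×10^5 / (1.01 × 49 × 2.09))
V_stall = √2713 = 52.1 m/s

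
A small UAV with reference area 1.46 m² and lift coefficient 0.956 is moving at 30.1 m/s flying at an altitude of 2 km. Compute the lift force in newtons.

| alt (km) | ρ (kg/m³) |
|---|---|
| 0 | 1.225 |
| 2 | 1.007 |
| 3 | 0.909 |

At 2 km, from the table: ρ = 1.007 kg/m³.
L = ½ρv²S·CL = ½ × 1.007 × 30.1² × 1.46 × 0.956 = 637 N

L = 637 N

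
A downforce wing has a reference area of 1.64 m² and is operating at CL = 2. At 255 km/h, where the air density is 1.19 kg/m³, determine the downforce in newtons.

L = 9790 N

Convert speed: v = 255 km/h ÷ 3.6 = 70.83 m/s.
L = ½ρv²S·CL = ½ × 1.19 × 70.83² × 1.64 × 2 = 9790 N ≈ 9.79 kN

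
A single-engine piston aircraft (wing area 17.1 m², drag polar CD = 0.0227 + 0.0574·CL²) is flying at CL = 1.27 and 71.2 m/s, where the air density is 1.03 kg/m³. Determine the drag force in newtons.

D = 5150 N

CD = 0.0227 + 0.0574 × 1.27² = 0.1153
D = ½ρv²S·CD = ½ × 1.03 × 71.2² × 17.1 × 0.1153 = 5150 N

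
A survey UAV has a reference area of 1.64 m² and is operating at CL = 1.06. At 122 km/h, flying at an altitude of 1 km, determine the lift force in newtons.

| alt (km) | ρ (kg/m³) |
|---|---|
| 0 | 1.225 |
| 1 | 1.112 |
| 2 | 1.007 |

L = 1110 N

At 1 km, from the table: ρ = 1.112 kg/m³.
Convert speed: v = 122 km/h ÷ 3.6 = 33.89 m/s.
Dynamic pressure q = ½ρv² = ½ × 1.112 × 33.89² = 638.5 Pa.
L = q·S·CL = 638.5 × 1.64 × 1.06 = 1110 N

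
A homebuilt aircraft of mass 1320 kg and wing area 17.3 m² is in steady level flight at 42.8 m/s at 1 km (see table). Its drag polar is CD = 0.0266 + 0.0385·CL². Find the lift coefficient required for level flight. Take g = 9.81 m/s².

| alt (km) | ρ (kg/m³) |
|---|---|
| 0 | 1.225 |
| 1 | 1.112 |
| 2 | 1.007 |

At 1 km, from the table: ρ = 1.112 kg/m³.
Weight W = mg = 1320 × 9.81 = 12949 N; in level flight L = W.
Dynamic pressure q = 0.5 × 1.112 × 42.8² = 1019 Pa.
Required CL = L/(qS) = 12949/(1019·17.3) = 0.7349.

CL = 0.735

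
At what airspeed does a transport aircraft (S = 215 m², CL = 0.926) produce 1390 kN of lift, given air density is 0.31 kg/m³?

v = 212 m/s

L = ½ρv²S·CL ⇒ v = √(2L/(ρ·S·CL))
v = √(2 × 1.39×10^6 / (0.31 × 215 × 0.926)) = √45040 = 212 m/s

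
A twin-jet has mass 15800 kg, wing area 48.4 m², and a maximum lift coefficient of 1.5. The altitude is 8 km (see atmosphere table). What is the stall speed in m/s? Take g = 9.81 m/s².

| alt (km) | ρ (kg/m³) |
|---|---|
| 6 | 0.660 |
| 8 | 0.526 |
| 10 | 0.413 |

At 8 km, from the table: ρ = 0.526 kg/m³.
Weight W = mg = 15800 × 9.81 = 1.55×10^5 N.
From L = ½ρV²S·CL,max = W: V_stall = √(2W/(ρSCL,max)) = √(2·1.55×10^5/(0.526·48.4·1.5))
V_stall = √8118 = 90.1 m/s

V_stall = 90.1 m/s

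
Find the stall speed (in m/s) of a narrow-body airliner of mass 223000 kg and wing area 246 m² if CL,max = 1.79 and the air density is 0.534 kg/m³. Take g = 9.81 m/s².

Stall occurs when L = W at CL,max. W = mg = 223000 × 9.81 = 2.188×10^6 N.
From L = ½ρV²S·CL,max = W: V_stall = √(2W/(ρSCL,max)) = √(2·2.188×10^6/(0.534·246·1.79))
V_stall = √18610 = 136 m/s

V_stall = 136 m/s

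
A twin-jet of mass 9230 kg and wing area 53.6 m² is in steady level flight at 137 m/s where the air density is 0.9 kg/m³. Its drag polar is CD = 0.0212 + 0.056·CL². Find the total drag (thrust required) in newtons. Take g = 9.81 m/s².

D = 10600 N

Level flight ⇒ L = W = m·g = 9230 × 9.81 = 90546 N.
Dynamic pressure q = 0.5 × 0.9 × 137² = 8446 Pa.
CL = W/(q·S) = 90546 / (8446 × 53.6) = 0.2.
CD = 0.0212 + 0.056 × 0.2² = 0.02344.
D = q·S·CD = 8446 × 53.6 × 0.02344 = 10610 N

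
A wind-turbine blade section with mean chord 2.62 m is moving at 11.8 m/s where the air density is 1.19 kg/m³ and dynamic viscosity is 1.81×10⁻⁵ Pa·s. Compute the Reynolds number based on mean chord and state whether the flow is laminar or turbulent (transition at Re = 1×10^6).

Re = ρ·v·c/μ = 1.19 × 11.8 × 2.62 / (1.81×10⁻⁵) = 2.03×10^6
Since 2.03×10^6 > 1×10^6, the flow is turbulent.

Re = 2.03×10^6 (turbulent)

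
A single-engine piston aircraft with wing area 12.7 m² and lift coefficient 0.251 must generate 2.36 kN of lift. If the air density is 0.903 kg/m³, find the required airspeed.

L = ½ρv²S·CL ⇒ v = √(2L/(ρ·S·CL))
v = √(2 × 2360 / (0.903 × 12.7 × 0.251)) = √1640 = 40.5 m/s

v = 40.5 m/s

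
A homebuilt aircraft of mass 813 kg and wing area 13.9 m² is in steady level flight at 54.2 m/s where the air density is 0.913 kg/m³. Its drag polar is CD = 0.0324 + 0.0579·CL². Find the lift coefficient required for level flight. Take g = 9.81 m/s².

Level flight ⇒ L = W = m·g = 813 × 9.81 = 7975.5 N.
q = ½ρv² = ½ × 0.913 × 54.2² = 1341 Pa.
CL = 2W/(ρv²S) = 2×7975.5/(0.913×54.2²×13.9) = 0.4279.

CL = 0.428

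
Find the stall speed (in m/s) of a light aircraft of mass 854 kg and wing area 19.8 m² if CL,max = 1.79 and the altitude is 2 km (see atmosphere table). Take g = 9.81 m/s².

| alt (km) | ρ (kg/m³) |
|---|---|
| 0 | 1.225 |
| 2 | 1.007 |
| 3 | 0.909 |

V_stall = 21.7 m/s

At 2 km, from the table: ρ = 1.007 kg/m³.
At stall, lift equals weight: L = W = m·g = 854 × 9.81 = 8378 N.
From L = ½ρV²S·CL,max = W: V_stall = √(2W/(ρSCL,max)) = √(2·8378/(1.007·19.8·1.79))
V_stall = √469.5 = 21.7 m/s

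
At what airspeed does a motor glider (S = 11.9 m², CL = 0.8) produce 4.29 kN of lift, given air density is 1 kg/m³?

L = ½ρv²S·CL ⇒ v = √(2L/(ρ·S·CL))
v = √(2 × 4290 / (1 × 11.9 × 0.8)) = √901.3 = 30 m/s

v = 30 m/s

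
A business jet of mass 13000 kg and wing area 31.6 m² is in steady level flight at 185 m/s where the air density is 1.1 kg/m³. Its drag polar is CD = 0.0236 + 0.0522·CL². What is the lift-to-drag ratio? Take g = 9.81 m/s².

Weight W = mg = 13000 × 9.81 = 1.2753×10^5 N; in level flight L = W.
Dynamic pressure q = 0.5 × 1.1 × 185² = 18820 Pa.
Required CL = L/(qS) = 1.2753×10^5/(18820·31.6) = 0.2144.
CD = 0.0236 + 0.0522 × 0.2144² = 0.026.
L/D = CL/CD = 0.2144 / 0.026 = 8.25

L/D = 8.25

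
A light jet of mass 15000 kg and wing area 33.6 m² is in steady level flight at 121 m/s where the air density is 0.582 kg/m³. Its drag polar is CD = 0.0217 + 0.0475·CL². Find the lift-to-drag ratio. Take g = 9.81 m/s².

Level flight ⇒ L = W = m·g = 15000 × 9.81 = 1.4715×10^5 N.
q = ½ρv² = ½ × 0.582 × 121² = 4261 Pa.
Required CL = L/(qS) = 1.4715×10^5/(4261·33.6) = 1.028.
CD = 0.0217 + 0.0475 × 1.028² = 0.07189.
L/D = CL/CD = 1.028 / 0.07189 = 14.3

L/D = 14.3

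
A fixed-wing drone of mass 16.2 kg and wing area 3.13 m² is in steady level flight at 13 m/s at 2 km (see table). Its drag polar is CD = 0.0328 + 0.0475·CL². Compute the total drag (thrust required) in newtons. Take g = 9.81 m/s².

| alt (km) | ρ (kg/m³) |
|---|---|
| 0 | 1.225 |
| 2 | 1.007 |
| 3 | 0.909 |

D = 13.2 N

At 2 km, from the table: ρ = 1.007 kg/m³.
Weight W = mg = 16.2 × 9.81 = 158.92 N; in level flight L = W.
Dynamic pressure q = 0.5 × 1.007 × 13² = 85.09 Pa.
CL = W/(q·S) = 158.92 / (85.09 × 3.13) = 0.5967.
CD = 0.0328 + 0.0475 × 0.5967² = 0.04971.
D = q·S·CD = 85.09 × 3.13 × 0.04971 = 13.24 N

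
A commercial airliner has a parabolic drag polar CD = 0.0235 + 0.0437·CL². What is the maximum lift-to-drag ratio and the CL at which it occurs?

(L/D)max = 15.6, at CL = 0.733

For CD = CD0 + K·CL², (L/D)max occurs at CL* = √(CD0/K) and equals 1/(2√(K·CD0)).
(L/D)max = 1/(2√(0.0437 × 0.0235)) = 1/(2 × 0.03205) = 15.6
CL* = √(0.0235/0.0437) = 0.733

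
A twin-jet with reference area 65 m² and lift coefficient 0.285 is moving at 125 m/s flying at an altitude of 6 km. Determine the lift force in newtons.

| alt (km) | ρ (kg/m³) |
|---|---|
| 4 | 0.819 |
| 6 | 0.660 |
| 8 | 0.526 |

L = 95500 N

At 6 km, from the table: ρ = 0.660 kg/m³.
Dynamic pressure q = ½ρv² = ½ × 0.66 × 125² = 5156 Pa.
L = q·S·CL = 5156 × 65 × 0.285 = 95500 N ≈ 95.5 kN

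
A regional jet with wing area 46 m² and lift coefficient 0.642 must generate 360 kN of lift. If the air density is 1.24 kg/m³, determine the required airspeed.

L = ½ρv²S·CL ⇒ v = √(2L/(ρ·S·CL))
v = √(2 × 3.6×10^5 / (1.24 × 46 × 0.642)) = √19660 = 140 m/s

v = 140 m/s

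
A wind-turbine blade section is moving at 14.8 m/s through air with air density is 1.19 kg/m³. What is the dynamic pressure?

q = 130 Pa

q = ½ρv² = ½ × 1.19 × 14.8² = 130 Pa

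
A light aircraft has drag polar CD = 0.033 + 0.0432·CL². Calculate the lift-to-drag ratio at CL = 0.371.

CD = 0.033 + 0.0432 × 0.371² = 0.03895
L/D = CL/CD = 0.371 / 0.03895 = 9.53

L/D = 9.53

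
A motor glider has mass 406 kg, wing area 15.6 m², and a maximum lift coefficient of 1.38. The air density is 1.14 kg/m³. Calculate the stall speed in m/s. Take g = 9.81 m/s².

V_stall = 18 m/s

Weight W = mg = 406 × 9.81 = 3983 N.
V_stall = √(2W/(ρ·S·CL,max)) = √(2 × 3983 / (1.14 × 15.6 × 1.38))
V_stall = √324.6 = 18 m/s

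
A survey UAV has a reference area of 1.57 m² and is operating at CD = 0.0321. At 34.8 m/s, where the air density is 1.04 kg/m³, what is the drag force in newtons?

D = ½ρv²S·CD = ½ × 1.04 × 34.8² × 1.57 × 0.0321 = 31.7 N

D = 31.7 N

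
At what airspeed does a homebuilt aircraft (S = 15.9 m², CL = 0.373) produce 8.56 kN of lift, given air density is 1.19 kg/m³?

L = ½ρv²S·CL ⇒ v = √(2L/(ρ·S·CL))
v = √(2 × 8560 / (1.19 × 15.9 × 0.373)) = √2426 = 49.3 m/s

v = 49.3 m/s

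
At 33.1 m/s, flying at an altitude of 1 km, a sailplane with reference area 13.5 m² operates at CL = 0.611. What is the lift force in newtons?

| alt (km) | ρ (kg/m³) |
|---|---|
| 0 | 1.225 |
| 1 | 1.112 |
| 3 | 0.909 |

At 1 km, from the table: ρ = 1.112 kg/m³.
L = ½ρv²S·CL = ½ × 1.112 × 33.1² × 13.5 × 0.611 = 5020 N ≈ 5.02 kN

L = 5020 N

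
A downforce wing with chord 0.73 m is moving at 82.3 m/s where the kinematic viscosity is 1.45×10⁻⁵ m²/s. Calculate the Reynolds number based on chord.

Re = 4.14×10^6

Re = v·c/ν = 82.3 × 0.73 / (1.45×10⁻⁵) = 4.14×10^6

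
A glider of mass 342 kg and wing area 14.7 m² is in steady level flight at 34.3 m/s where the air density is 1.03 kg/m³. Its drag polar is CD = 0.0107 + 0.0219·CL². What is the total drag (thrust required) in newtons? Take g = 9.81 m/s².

Weight W = mg = 342 × 9.81 = 3355 N; in level flight L = W.
Dynamic pressure q = 0.5 × 1.03 × 34.3² = 605.9 Pa.
CL = 2W/(ρv²S) = 2×3355/(1.03×34.3²×14.7) = 0.3767.
CD = 0.0107 + 0.0219 × 0.3767² = 0.01381.
D = q·S·CD = 605.9 × 14.7 × 0.01381 = 123 N

D = 123 N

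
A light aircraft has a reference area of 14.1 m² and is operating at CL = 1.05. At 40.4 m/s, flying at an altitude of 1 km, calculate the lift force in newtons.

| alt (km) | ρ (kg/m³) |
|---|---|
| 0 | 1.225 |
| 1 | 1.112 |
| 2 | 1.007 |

At 1 km, from the table: ρ = 1.112 kg/m³.
Dynamic pressure q = ½ρv² = ½ × 1.112 × 40.4² = 907.5 Pa.
L = q·S·CL = 907.5 × 14.1 × 1.05 = 13400 N ≈ 13.4 kN

L = 13400 N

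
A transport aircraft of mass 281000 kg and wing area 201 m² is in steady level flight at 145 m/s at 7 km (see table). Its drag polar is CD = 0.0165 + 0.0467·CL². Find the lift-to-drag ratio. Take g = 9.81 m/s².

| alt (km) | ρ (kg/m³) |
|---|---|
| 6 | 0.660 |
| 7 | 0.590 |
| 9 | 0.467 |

L/D = 9.03

At 7 km, from the table: ρ = 0.590 kg/m³.
Level flight ⇒ L = W = m·g = 281000 × 9.81 = 2.7566×10^6 N.
q = ½ρv² = ½ × 0.59 × 145² = 6202 Pa.
CL = 2W/(ρv²S) = 2×2.7566×10^6/(0.59×145²×201) = 2.211.
CD = 0.0165 + 0.0467 × 2.211² = 0.2448.
L/D = CL/CD = 2.211 / 0.2448 = 9.03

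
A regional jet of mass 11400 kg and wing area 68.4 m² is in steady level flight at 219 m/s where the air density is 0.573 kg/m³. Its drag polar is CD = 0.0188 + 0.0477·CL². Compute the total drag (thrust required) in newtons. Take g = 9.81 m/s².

D = 18300 N

In steady level flight, lift balances weight: W = mg = 11400 × 9.81 = 1.1183×10^5 N.
Dynamic pressure q = 0.5 × 0.573 × 219² = 13740 Pa.
CL = W/(q·S) = 1.1183×10^5 / (13740 × 68.4) = 0.119.
CD = 0.0188 + 0.0477 × 0.119² = 0.01948.
D = q·S·CD = 13740 × 68.4 × 0.01948 = 18300 N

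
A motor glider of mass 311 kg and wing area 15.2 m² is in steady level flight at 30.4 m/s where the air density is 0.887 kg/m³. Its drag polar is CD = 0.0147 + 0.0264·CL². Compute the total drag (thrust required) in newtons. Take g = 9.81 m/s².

D = 131 N

Level flight ⇒ L = W = m·g = 311 × 9.81 = 3050.9 N.
q = ½ρv² = ½ × 0.887 × 30.4² = 409.9 Pa.
CL = W/(q·S) = 3050.9 / (409.9 × 15.2) = 0.4897.
CD = 0.0147 + 0.0264 × 0.4897² = 0.02103.
D = q·S·CD = 409.9 × 15.2 × 0.02103 = 131 N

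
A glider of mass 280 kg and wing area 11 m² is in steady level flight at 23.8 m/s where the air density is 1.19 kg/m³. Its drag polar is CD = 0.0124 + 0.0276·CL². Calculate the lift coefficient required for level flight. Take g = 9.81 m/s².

Level flight ⇒ L = W = m·g = 280 × 9.81 = 2746.8 N.
q = ½ρv² = ½ × 1.19 × 23.8² = 337 Pa.
CL = W/(q·S) = 2746.8 / (337 × 11) = 0.7409.

CL = 0.741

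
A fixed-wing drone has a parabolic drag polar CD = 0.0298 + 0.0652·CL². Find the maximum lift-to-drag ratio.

(L/D)max = 11.3

For CD = CD0 + K·CL², (L/D)max occurs at CL* = √(CD0/K) and equals 1/(2√(K·CD0)).
(L/D)max = 1/(2√(0.0652 × 0.0298)) = 1/(2 × 0.04408) = 11.3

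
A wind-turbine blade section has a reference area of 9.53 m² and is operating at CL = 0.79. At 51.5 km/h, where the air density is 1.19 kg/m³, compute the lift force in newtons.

L = 917 N

Convert speed: v = 51.5 km/h ÷ 3.6 = 14.31 m/s.
Dynamic pressure q = ½ρv² = ½ × 1.19 × 14.31² = 121.8 Pa.
L = q·S·CL = 121.8 × 9.53 × 0.79 = 917 N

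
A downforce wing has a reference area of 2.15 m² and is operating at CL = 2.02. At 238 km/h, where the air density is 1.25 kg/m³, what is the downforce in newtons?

L = 11900 N

Convert speed: v = 238 km/h ÷ 3.6 = 66.11 m/s.
L = ½ρv²S·CL = ½ × 1.25 × 66.11² × 2.15 × 2.02 = 11900 N ≈ 11.9 kN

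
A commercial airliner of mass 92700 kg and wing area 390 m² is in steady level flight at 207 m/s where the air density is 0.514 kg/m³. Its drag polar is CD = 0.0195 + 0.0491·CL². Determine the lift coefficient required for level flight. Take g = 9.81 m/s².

CL = 0.212

Weight W = mg = 92700 × 9.81 = 9.0939×10^5 N; in level flight L = W.
Dynamic pressure q = 0.5 × 0.514 × 207² = 11010 Pa.
Required CL = L/(qS) = 9.0939×10^5/(11010·390) = 0.2117.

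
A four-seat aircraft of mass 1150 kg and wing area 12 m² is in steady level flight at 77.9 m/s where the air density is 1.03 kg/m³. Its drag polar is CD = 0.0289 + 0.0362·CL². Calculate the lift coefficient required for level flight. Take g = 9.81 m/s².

CL = 0.301

Level flight ⇒ L = W = m·g = 1150 × 9.81 = 11282 N.
Dynamic pressure q = 0.5 × 1.03 × 77.9² = 3125 Pa.
CL = W/(q·S) = 11282 / (3125 × 12) = 0.3008.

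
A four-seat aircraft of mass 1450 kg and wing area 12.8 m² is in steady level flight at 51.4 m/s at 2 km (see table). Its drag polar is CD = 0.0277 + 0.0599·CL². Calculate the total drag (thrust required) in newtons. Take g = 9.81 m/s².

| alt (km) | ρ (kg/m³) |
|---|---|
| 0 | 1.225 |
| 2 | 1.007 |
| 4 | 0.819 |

D = 1180 N

At 2 km, from the table: ρ = 1.007 kg/m³.
In steady level flight, lift balances weight: W = mg = 1450 × 9.81 = 14224 N.
q = ½ρv² = ½ × 1.007 × 51.4² = 1330 Pa.
CL = W/(q·S) = 14224 / (1330 × 12.8) = 0.8354.
CD = 0.0277 + 0.0599 × 0.8354² = 0.06951.
D = q·S·CD = 1330 × 12.8 × 0.06951 = 1183 N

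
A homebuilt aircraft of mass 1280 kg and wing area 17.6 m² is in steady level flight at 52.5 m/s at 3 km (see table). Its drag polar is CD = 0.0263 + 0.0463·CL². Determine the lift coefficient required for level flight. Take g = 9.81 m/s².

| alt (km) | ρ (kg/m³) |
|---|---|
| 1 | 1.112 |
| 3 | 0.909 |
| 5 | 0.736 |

At 3 km, from the table: ρ = 0.909 kg/m³.
Weight W = mg = 1280 × 9.81 = 12557 N; in level flight L = W.
Dynamic pressure q = 0.5 × 0.909 × 52.5² = 1253 Pa.
CL = W/(q·S) = 12557 / (1253 × 17.6) = 0.5695.

CL = 0.57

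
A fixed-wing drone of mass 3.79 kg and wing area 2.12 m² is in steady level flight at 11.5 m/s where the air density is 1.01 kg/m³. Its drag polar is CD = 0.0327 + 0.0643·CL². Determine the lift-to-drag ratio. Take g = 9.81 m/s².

Level flight ⇒ L = W = m·g = 3.79 × 9.81 = 37.18 N.
q = ½ρv² = ½ × 1.01 × 11.5² = 66.79 Pa.
Required CL = L/(qS) = 37.18/(66.79·2.12) = 0.2626.
CD = 0.0327 + 0.0643 × 0.2626² = 0.03713.
L/D = CL/CD = 0.2626 / 0.03713 = 7.07

L/D = 7.07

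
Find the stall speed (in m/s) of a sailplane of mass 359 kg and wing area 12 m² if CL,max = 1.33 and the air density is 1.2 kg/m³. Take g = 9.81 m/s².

V_stall = 19.2 m/s

Stall occurs when L = W at CL,max. W = mg = 359 × 9.81 = 3522 N.
V_stall = √(2W/(ρ·S·CL,max)) = √(2 × 3522 / (1.2 × 12 × 1.33))
V_stall = √367.8 = 19.2 m/s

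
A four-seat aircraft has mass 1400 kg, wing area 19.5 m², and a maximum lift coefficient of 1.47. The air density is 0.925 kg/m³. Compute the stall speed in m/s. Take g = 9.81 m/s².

Weight W = mg = 1400 × 9.81 = 13730 N.
V_stall = √(2W/(ρ·S·CL,max)) = √(2 × 13730 / (0.925 × 19.5 × 1.47))
V_stall = √1036 = 32.2 m/s

V_stall = 32.2 m/s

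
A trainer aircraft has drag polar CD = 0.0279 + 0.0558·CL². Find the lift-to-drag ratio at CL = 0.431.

CD = 0.0279 + 0.0558 × 0.431² = 0.03827
L/D = CL/CD = 0.431 / 0.03827 = 11.3

L/D = 11.3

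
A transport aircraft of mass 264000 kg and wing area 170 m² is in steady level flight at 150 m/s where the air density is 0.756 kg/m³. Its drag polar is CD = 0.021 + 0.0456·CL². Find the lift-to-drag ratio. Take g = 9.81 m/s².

In steady level flight, lift balances weight: W = mg = 264000 × 9.81 = 2.5898×10^6 N.
q = ½ρv² = ½ × 0.756 × 150² = 8505 Pa.
CL = W/(q·S) = 2.5898×10^6 / (8505 × 170) = 1.791.
CD = 0.021 + 0.0456 × 1.791² = 0.1673.
L/D = CL/CD = 1.791 / 0.1673 = 10.7

L/D = 10.7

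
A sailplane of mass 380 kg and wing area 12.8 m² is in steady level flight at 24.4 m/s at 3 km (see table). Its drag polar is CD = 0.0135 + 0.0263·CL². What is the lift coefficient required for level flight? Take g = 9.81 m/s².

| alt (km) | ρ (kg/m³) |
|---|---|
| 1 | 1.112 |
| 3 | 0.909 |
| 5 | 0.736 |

CL = 1.08

At 3 km, from the table: ρ = 0.909 kg/m³.
In steady level flight, lift balances weight: W = mg = 380 × 9.81 = 3727.8 N.
Dynamic pressure q = 0.5 × 0.909 × 24.4² = 270.6 Pa.
CL = W/(q·S) = 3727.8 / (270.6 × 12.8) = 1.076.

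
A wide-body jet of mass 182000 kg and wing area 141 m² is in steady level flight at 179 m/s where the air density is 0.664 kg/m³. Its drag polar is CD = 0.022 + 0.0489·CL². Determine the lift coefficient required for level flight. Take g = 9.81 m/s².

CL = 1.19

Level flight ⇒ L = W = m·g = 182000 × 9.81 = 1.7854×10^6 N.
Dynamic pressure q = 0.5 × 0.664 × 179² = 10640 Pa.
Required CL = L/(qS) = 1.7854×10^6/(10640·141) = 1.19.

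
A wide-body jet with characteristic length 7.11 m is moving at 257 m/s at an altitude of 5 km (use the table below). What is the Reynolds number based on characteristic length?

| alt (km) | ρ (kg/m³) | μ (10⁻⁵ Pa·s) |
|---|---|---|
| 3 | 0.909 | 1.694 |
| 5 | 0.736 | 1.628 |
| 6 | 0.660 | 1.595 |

Re = 8.26×10^7

At 5 km, from the table: ρ = 0.736 kg/m³, μ = 1.628×10⁻⁵ Pa·s.
Re = ρ·v·c/μ = 0.736 × 257 × 7.11 / (1.628×10⁻⁵) = 8.26×10^7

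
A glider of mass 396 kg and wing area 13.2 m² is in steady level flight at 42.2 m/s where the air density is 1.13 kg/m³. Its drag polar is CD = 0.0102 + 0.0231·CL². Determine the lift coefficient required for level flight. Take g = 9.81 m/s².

Weight W = mg = 396 × 9.81 = 3884.8 N; in level flight L = W.
Dynamic pressure q = 0.5 × 1.13 × 42.2² = 1006 Pa.
CL = W/(q·S) = 3884.8 / (1006 × 13.2) = 0.2925.

CL = 0.292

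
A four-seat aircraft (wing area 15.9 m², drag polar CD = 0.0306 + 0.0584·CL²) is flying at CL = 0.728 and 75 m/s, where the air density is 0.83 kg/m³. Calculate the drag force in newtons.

CD = 0.0306 + 0.0584 × 0.728² = 0.06155
D = ½ρv²S·CD = ½ × 0.83 × 75² × 15.9 × 0.06155 = 2280 N

D = 2280 N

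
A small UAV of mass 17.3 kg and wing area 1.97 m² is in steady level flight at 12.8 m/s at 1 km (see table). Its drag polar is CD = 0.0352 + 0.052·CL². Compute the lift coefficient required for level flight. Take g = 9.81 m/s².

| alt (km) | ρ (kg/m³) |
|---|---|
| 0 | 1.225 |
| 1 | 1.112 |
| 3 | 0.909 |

At 1 km, from the table: ρ = 1.112 kg/m³.
Weight W = mg = 17.3 × 9.81 = 169.71 N; in level flight L = W.
Dynamic pressure q = 0.5 × 1.112 × 12.8² = 91.1 Pa.
CL = W/(q·S) = 169.71 / (91.1 × 1.97) = 0.9457.

CL = 0.946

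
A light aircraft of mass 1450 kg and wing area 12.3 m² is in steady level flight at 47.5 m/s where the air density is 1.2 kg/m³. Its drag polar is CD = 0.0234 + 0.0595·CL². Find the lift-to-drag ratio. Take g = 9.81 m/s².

Weight W = mg = 1450 × 9.81 = 14224 N; in level flight L = W.
q = ½ρv² = ½ × 1.2 × 47.5² = 1354 Pa.
Required CL = L/(qS) = 14224/(1354·12.3) = 0.8543.
CD = 0.0234 + 0.0595 × 0.8543² = 0.06682.
L/D = CL/CD = 0.8543 / 0.06682 = 12.8

L/D = 12.8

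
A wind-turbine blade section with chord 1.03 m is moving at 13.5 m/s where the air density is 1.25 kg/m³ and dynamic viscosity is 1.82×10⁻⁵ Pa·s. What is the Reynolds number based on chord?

Re = 9.55×10^5

Re = ρ·v·c/μ = 1.25 × 13.5 × 1.03 / (1.82×10⁻⁵) = 9.55×10^5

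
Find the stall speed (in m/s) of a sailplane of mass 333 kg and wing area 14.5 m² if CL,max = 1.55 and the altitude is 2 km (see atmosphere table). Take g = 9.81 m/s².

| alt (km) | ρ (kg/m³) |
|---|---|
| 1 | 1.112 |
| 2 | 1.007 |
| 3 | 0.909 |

At 2 km, from the table: ρ = 1.007 kg/m³.
Stall occurs when L = W at CL,max. W = mg = 333 × 9.81 = 3267 N.
From L = ½ρV²S·CL,max = W: V_stall = √(2W/(ρSCL,max)) = √(2·3267/(1.007·14.5·1.55))
V_stall = √288.7 = 17 m/s

V_stall = 17 m/s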